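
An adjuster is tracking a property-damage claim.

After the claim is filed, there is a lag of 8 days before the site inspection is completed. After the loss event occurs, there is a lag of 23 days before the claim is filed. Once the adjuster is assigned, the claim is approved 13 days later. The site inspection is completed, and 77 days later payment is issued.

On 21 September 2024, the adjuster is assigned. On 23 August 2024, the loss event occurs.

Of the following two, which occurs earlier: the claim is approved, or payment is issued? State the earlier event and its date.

The claim is approved — 4 October 2024

The adjuster is assigned: Sep 21, 2024.
The claim is approved: Sep 21, 2024 + 13 days = Oct 4, 2024.
The loss event occurs: Aug 23, 2024.
The claim is filed: Aug 23, 2024 + 23 days = Sep 15, 2024.
The site inspection is completed: Sep 15, 2024 + 8 days = Sep 23, 2024.
Payment is issued: Sep 23, 2024 + 77 days = Dec 9, 2024.
Comparing: the claim is approved on Oct 4, 2024 vs payment is issued on Dec 9, 2024. Earlier: the claim is approved.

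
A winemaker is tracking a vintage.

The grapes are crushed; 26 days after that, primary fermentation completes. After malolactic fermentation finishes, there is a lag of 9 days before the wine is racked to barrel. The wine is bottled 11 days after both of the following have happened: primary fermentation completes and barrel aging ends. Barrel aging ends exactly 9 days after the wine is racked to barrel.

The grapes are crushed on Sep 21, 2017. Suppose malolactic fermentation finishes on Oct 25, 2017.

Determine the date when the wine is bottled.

Nov 23, 2017

The grapes are crushed: Sep 21, 2017.
Primary fermentation completes: Sep 21, 2017 + 26 days = Oct 17, 2017.
Malolactic fermentation finishes: Oct 25, 2017.
The wine is racked to barrel: Oct 25, 2017 + 9 days = Nov 3, 2017.
Barrel aging ends: Nov 3, 2017 + 9 days = Nov 12, 2017.
Both prerequisites met — primary fermentation completes (Oct 17, 2017), barrel aging ends (Nov 12, 2017); the later is Nov 12, 2017.
The wine is bottled: Nov 12, 2017 + 11 days = Nov 23, 2017.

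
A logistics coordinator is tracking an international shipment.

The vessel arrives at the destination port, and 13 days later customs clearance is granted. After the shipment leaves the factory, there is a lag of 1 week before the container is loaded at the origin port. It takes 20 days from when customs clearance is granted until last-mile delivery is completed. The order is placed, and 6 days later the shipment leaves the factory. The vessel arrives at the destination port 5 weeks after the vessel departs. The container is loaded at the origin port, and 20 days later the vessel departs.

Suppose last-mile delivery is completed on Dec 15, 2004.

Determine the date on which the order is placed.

Sep 5, 2004

Last-mile delivery is completed: Dec 15, 2004.
Customs clearance is granted: Dec 15, 2004 − 20 days = Nov 25, 2004.
The vessel arrives at the destination port: Nov 25, 2004 − 13 days = Nov 12, 2004.
The vessel departs: Nov 12, 2004 − 5 weeks = Oct 8, 2004.
The container is loaded at the origin port: Oct 8, 2004 − 20 days = Sep 18, 2004.
The shipment leaves the factory: Sep 18, 2004 − 1 week = Sep 11, 2004.
The order is placed: Sep 11, 2004 − 6 days = Sep 5, 2004.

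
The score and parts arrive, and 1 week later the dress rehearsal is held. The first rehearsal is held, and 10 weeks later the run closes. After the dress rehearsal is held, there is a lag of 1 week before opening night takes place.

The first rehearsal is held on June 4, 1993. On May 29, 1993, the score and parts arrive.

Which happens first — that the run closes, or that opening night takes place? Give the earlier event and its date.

Opening night takes place — June 12, 1993

The first rehearsal is held: Jun 4, 1993.
The run closes: Jun 4, 1993 + 10 weeks = Aug 13, 1993.
The score and parts arrive: May 29, 1993.
The dress rehearsal is held: May 29, 1993 + 1 week = Jun 5, 1993.
Opening night takes place: Jun 5, 1993 + 1 week = Jun 12, 1993.
Comparing: the run closes on Aug 13, 1993 vs opening night takes place on Jun 12, 1993. Earlier: opening night takes place.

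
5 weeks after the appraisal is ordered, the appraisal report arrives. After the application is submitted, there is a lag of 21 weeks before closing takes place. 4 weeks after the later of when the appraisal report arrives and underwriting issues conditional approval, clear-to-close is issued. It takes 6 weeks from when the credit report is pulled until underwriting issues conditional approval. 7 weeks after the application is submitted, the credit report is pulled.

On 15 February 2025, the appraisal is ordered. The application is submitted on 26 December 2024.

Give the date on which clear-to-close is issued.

24 April 2025

The appraisal is ordered: Feb 15, 2025.
The appraisal report arrives: Feb 15, 2025 + 5 weeks = Mar 22, 2025.
The application is submitted: Dec 26, 2024.
The credit report is pulled: Dec 26, 2024 + 7 weeks = Feb 13, 2025.
Underwriting issues conditional approval: Feb 13, 2025 + 6 weeks = Mar 27, 2025.
Both prerequisites met — the appraisal report arrives (Mar 22, 2025), underwriting issues conditional approval (Mar 27, 2025); the later is Mar 27, 2025.
Clear-to-close is issued: Mar 27, 2025 + 4 weeks = Apr 24, 2025.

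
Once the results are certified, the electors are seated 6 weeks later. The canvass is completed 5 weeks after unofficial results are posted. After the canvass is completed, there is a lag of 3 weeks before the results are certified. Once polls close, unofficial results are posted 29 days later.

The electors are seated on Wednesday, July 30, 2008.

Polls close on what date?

The electors are seated: Jul 30, 2008.
The results are certified: Jul 30, 2008 − 6 weeks = Jun 18, 2008.
The canvass is completed: Jun 18, 2008 − 3 weeks = May 28, 2008.
Unofficial results are posted: May 28, 2008 − 5 weeks = Apr 23, 2008.
Polls close: Apr 23, 2008 − 29 days = Mar 25, 2008.

Tuesday, March 25, 2008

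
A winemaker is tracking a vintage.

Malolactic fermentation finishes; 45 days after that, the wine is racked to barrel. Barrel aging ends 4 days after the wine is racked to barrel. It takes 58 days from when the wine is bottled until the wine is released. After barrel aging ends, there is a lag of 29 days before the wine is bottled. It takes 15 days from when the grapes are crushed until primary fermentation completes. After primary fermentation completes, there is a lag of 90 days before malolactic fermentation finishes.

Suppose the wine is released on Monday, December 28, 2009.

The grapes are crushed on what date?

Friday, May 1, 2009

The wine is released: Dec 28, 2009.
The wine is bottled: Dec 28, 2009 − 58 days = Oct 31, 2009.
Barrel aging ends: Oct 31, 2009 − 29 days = Oct 2, 2009.
The wine is racked to barrel: Oct 2, 2009 − 4 days = Sep 28, 2009.
Malolactic fermentation finishes: Sep 28, 2009 − 45 days = Aug 14, 2009.
Primary fermentation completes: Aug 14, 2009 − 90 days = May 16, 2009.
The grapes are crushed: May 16, 2009 − 15 days = May 1, 2009.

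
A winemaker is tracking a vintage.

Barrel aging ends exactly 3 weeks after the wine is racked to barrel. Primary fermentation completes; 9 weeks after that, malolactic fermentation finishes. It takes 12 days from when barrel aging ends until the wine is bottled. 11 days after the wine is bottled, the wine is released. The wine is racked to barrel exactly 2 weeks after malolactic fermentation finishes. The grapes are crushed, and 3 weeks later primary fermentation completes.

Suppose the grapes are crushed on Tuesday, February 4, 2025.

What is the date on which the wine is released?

The grapes are crushed: Feb 4, 2025.
Primary fermentation completes: Feb 4, 2025 + 3 weeks = Feb 25, 2025.
Malolactic fermentation finishes: Feb 25, 2025 + 9 weeks = Apr 29, 2025.
The wine is racked to barrel: Apr 29, 2025 + 2 weeks = May 13, 2025.
Barrel aging ends: May 13, 2025 + 3 weeks = Jun 3, 2025.
The wine is bottled: Jun 3, 2025 + 12 days = Jun 15, 2025.
The wine is released: Jun 15, 2025 + 11 days = Jun 26, 2025.

Thursday, June 26, 2025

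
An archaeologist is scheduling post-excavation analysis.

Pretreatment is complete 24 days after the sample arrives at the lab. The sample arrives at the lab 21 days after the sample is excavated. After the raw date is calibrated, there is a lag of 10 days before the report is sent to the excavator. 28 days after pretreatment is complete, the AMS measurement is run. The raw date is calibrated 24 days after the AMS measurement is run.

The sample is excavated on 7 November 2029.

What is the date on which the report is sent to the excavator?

22 February 2030

The sample is excavated: Nov 7, 2029.
The sample arrives at the lab: Nov 7, 2029 + 21 days = Nov 28, 2029.
Pretreatment is complete: Nov 28, 2029 + 24 days = Dec 22, 2029.
The AMS measurement is run: Dec 22, 2029 + 28 days = Jan 19, 2030.
The raw date is calibrated: Jan 19, 2030 + 24 days = Feb 12, 2030.
The report is sent to the excavator: Feb 12, 2030 + 10 days = Feb 22, 2030.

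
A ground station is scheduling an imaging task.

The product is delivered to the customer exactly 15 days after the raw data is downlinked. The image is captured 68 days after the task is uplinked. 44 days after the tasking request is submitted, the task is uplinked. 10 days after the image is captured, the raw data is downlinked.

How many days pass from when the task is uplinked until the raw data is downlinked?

78 days

Causal path: the task is uplinked → the image is captured → the raw data is downlinked.
Total delay along the path: 68 + 10 = 78 days.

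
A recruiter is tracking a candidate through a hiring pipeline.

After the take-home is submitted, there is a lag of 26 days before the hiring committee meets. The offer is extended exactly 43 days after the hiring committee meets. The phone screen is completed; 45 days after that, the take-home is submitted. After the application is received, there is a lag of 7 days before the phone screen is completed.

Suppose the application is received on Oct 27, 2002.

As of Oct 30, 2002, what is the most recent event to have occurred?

The application is received

The application is received: Oct 27, 2002.
The phone screen is completed: Oct 27, 2002 + 7 days = Nov 3, 2002.
The take-home is submitted: Nov 3, 2002 + 45 days = Dec 18, 2002.
The hiring committee meets: Dec 18, 2002 + 26 days = Jan 13, 2003.
The offer is extended: Jan 13, 2003 + 43 days = Feb 25, 2003.
Oct 30, 2002 falls between when the application is received (Oct 27, 2002) and when the phone screen is completed (Nov 3, 2002).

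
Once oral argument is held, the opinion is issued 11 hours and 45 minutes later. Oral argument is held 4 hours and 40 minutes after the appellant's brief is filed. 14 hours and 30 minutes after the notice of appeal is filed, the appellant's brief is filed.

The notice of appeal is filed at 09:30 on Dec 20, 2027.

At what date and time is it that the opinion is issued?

16:25 on Dec 21, 2027

The notice of appeal is filed: 09:30 Dec 20, 2027.
The appellant's brief is filed: 09:30 Dec 20, 2027 + 14h30m = 00:00 Dec 21, 2027.
Oral argument is held: 00:00 Dec 21, 2027 + 4h40m = 04:40 Dec 21, 2027.
The opinion is issued: 04:40 Dec 21, 2027 + 11h45m = 16:25 Dec 21, 2027.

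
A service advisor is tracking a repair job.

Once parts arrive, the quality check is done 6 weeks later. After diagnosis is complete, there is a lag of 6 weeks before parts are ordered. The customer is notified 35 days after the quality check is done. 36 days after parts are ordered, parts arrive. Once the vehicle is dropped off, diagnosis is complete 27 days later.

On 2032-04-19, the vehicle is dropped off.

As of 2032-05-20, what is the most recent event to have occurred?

The vehicle is dropped off: Apr 19, 2032.
Diagnosis is complete: Apr 19, 2032 + 27 days = May 16, 2032.
Parts are ordered: May 16, 2032 + 6 weeks = Jun 27, 2032.
Parts arrive: Jun 27, 2032 + 36 days = Aug 2, 2032.
The quality check is done: Aug 2, 2032 + 6 weeks = Sep 13, 2032.
The customer is notified: Sep 13, 2032 + 35 days = Oct 18, 2032.
May 20, 2032 falls between when diagnosis is complete (May 16, 2032) and when parts are ordered (Jun 27, 2032).

Diagnosis is complete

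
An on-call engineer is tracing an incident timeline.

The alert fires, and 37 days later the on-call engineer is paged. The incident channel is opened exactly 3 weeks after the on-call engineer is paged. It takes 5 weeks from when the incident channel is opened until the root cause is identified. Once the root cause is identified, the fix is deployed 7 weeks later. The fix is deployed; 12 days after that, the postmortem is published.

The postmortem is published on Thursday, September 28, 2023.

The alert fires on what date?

Thursday, April 27, 2023

The postmortem is published: Sep 28, 2023.
The fix is deployed: Sep 28, 2023 − 12 days = Sep 16, 2023.
The root cause is identified: Sep 16, 2023 − 7 weeks = Jul 29, 2023.
The incident channel is opened: Jul 29, 2023 − 5 weeks = Jun 24, 2023.
The on-call engineer is paged: Jun 24, 2023 − 3 weeks = Jun 3, 2023.
The alert fires: Jun 3, 2023 − 37 days = Apr 27, 2023.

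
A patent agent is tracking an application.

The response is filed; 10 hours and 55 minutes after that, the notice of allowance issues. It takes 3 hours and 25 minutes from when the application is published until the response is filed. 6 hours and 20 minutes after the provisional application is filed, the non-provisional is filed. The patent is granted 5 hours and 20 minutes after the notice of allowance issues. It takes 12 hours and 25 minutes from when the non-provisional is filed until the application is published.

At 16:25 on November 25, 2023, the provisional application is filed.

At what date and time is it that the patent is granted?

The provisional application is filed: 16:25 Nov 25, 2023.
The non-provisional is filed: 16:25 Nov 25, 2023 + 6h20m = 22:45 Nov 25, 2023.
The application is published: 22:45 Nov 25, 2023 + 12h25m = 11:10 Nov 26, 2023.
The response is filed: 11:10 Nov 26, 2023 + 3h25m = 14:35 Nov 26, 2023.
The notice of allowance issues: 14:35 Nov 26, 2023 + 10h55m = 01:30 Nov 27, 2023.
The patent is granted: 01:30 Nov 27, 2023 + 5h20m = 06:50 Nov 27, 2023.

06:50 on November 27, 2023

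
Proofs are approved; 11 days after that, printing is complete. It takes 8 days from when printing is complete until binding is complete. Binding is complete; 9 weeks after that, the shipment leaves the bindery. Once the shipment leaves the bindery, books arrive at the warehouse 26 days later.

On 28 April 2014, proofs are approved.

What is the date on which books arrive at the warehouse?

14 August 2014

Proofs are approved: Apr 28, 2014.
Printing is complete: Apr 28, 2014 + 11 days = May 9, 2014.
Binding is complete: May 9, 2014 + 8 days = May 17, 2014.
The shipment leaves the bindery: May 17, 2014 + 9 weeks = Jul 19, 2014.
Books arrive at the warehouse: Jul 19, 2014 + 26 days = Aug 14, 2014.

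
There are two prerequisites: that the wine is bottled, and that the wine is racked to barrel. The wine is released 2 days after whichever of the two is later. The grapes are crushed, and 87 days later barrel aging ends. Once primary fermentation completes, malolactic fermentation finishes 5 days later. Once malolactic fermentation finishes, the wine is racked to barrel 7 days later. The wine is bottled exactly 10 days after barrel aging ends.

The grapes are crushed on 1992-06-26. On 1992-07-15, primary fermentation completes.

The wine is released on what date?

The grapes are crushed: Jun 26, 1992.
Barrel aging ends: Jun 26, 1992 + 87 days = Sep 21, 1992.
The wine is bottled: Sep 21, 1992 + 10 days = Oct 1, 1992.
Primary fermentation completes: Jul 15, 1992.
Malolactic fermentation finishes: Jul 15, 1992 + 5 days = Jul 20, 1992.
The wine is racked to barrel: Jul 20, 1992 + 7 days = Jul 27, 1992.
Both prerequisites met — the wine is bottled (Oct 1, 1992), the wine is racked to barrel (Jul 27, 1992); the later is Oct 1, 1992.
The wine is released: Oct 1, 1992 + 2 days = Oct 3, 1992.

1992-10-03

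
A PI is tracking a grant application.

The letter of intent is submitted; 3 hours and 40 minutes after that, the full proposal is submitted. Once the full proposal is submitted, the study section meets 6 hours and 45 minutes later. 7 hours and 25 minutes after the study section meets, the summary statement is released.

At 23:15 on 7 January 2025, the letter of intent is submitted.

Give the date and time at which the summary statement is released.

The letter of intent is submitted: 23:15 Jan 7, 2025.
The full proposal is submitted: 23:15 Jan 7, 2025 + 3h40m = 02:55 Jan 8, 2025.
The study section meets: 02:55 Jan 8, 2025 + 6h45m = 09:40 Jan 8, 2025.
The summary statement is released: 09:40 Jan 8, 2025 + 7h25m = 17:05 Jan 8, 2025.

17:05 on 8 January 2025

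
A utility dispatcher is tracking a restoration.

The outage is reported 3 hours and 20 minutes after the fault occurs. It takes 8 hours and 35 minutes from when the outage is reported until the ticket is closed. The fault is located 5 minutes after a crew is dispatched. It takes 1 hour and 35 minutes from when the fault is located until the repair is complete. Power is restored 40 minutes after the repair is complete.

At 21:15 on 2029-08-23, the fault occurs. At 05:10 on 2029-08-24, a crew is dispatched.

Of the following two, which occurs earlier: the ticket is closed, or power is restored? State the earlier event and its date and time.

The fault occurs: 21:15 Aug 23, 2029.
The outage is reported: 21:15 Aug 23, 2029 + 3h20m = 00:35 Aug 24, 2029.
The ticket is closed: 00:35 Aug 24, 2029 + 8h35m = 09:10 Aug 24, 2029.
A crew is dispatched: 05:10 Aug 24, 2029.
The fault is located: 05:10 Aug 24, 2029 + 5m = 05:15 Aug 24, 2029.
The repair is complete: 05:15 Aug 24, 2029 + 1h35m = 06:50 Aug 24, 2029.
Power is restored: 06:50 Aug 24, 2029 + 40m = 07:30 Aug 24, 2029.
Comparing: the ticket is closed at 09:10 Aug 24, 2029 vs power is restored at 07:30 Aug 24, 2029. Earlier: power is restored.

Power is restored — 07:30 on 2029-08-24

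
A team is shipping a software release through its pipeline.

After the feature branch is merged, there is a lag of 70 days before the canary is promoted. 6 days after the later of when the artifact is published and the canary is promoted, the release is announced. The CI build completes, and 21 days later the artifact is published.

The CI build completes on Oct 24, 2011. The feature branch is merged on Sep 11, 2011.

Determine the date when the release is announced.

Nov 26, 2011

The CI build completes: Oct 24, 2011.
The artifact is published: Oct 24, 2011 + 21 days = Nov 14, 2011.
The feature branch is merged: Sep 11, 2011.
The canary is promoted: Sep 11, 2011 + 70 days = Nov 20, 2011.
Both prerequisites met — the artifact is published (Nov 14, 2011), the canary is promoted (Nov 20, 2011); the later is Nov 20, 2011.
The release is announced: Nov 20, 2011 + 6 days = Nov 26, 2011.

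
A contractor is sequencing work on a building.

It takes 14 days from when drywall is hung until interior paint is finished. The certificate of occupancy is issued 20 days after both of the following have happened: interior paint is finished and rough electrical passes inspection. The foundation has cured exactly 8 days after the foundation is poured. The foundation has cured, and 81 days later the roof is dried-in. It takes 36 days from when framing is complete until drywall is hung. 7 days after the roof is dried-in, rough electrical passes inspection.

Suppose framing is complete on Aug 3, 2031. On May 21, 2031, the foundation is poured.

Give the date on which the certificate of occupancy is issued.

Framing is complete: Aug 3, 2031.
Drywall is hung: Aug 3, 2031 + 36 days = Sep 8, 2031.
Interior paint is finished: Sep 8, 2031 + 14 days = Sep 22, 2031.
The foundation is poured: May 21, 2031.
The foundation has cured: May 21, 2031 + 8 days = May 29, 2031.
The roof is dried-in: May 29, 2031 + 81 days = Aug 18, 2031.
Rough electrical passes inspection: Aug 18, 2031 + 7 days = Aug 25, 2031.
Both prerequisites met — interior paint is finished (Sep 22, 2031), rough electrical passes inspection (Aug 25, 2031); the later is Sep 22, 2031.
The certificate of occupancy is issued: Sep 22, 2031 + 20 days = Oct 12, 2031.

Oct 12, 2031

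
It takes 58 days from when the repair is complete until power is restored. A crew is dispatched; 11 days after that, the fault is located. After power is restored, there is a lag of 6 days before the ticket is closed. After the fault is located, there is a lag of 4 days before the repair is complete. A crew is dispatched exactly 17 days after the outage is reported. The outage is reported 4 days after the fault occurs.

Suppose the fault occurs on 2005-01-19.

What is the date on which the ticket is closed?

2005-04-29

The fault occurs: Jan 19, 2005.
The outage is reported: Jan 19, 2005 + 4 days = Jan 23, 2005.
A crew is dispatched: Jan 23, 2005 + 17 days = Feb 9, 2005.
The fault is located: Feb 9, 2005 + 11 days = Feb 20, 2005.
The repair is complete: Feb 20, 2005 + 4 days = Feb 24, 2005.
Power is restored: Feb 24, 2005 + 58 days = Apr 23, 2005.
The ticket is closed: Apr 23, 2005 + 6 days = Apr 29, 2005.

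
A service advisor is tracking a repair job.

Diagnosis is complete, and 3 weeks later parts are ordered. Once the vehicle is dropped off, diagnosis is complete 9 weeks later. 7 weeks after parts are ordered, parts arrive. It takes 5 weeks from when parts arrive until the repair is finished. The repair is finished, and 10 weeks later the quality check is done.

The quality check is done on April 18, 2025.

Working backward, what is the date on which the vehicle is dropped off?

August 23, 2024

The quality check is done: Apr 18, 2025.
The repair is finished: Apr 18, 2025 − 10 weeks = Feb 7, 2025.
Parts arrive: Feb 7, 2025 − 5 weeks = Jan 3, 2025.
Parts are ordered: Jan 3, 2025 − 7 weeks = Nov 15, 2024.
Diagnosis is complete: Nov 15, 2024 − 3 weeks = Oct 25, 2024.
The vehicle is dropped off: Oct 25, 2024 − 9 weeks = Aug 23, 2024.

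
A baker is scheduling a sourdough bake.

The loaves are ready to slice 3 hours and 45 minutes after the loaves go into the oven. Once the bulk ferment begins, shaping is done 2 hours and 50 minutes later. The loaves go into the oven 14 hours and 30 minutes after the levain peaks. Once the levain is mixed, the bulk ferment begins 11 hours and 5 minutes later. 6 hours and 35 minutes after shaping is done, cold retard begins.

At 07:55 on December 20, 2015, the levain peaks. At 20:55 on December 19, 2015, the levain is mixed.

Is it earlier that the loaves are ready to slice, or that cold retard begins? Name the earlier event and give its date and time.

Cold retard begins — 17:25 on December 20, 2015

The levain peaks: 07:55 Dec 20, 2015.
The loaves go into the oven: 07:55 Dec 20, 2015 + 14h30m = 22:25 Dec 20, 2015.
The loaves are ready to slice: 22:25 Dec 20, 2015 + 3h45m = 02:10 Dec 21, 2015.
The levain is mixed: 20:55 Dec 19, 2015.
The bulk ferment begins: 20:55 Dec 19, 2015 + 11h05m = 08:00 Dec 20, 2015.
Shaping is done: 08:00 Dec 20, 2015 + 2h50m = 10:50 Dec 20, 2015.
Cold retard begins: 10:50 Dec 20, 2015 + 6h35m = 17:25 Dec 20, 2015.
Comparing: the loaves are ready to slice at 02:10 Dec 21, 2015 vs cold retard begins at 17:25 Dec 20, 2015. Earlier: cold retard begins.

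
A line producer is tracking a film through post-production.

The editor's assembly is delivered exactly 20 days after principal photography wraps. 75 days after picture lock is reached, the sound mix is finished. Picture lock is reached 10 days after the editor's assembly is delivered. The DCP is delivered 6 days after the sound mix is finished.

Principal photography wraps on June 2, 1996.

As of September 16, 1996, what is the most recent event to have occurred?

Principal photography wraps: Jun 2, 1996.
The editor's assembly is delivered: Jun 2, 1996 + 20 days = Jun 22, 1996.
Picture lock is reached: Jun 22, 1996 + 10 days = Jul 2, 1996.
The sound mix is finished: Jul 2, 1996 + 75 days = Sep 15, 1996.
The DCP is delivered: Sep 15, 1996 + 6 days = Sep 21, 1996.
Sep 16, 1996 falls between when the sound mix is finished (Sep 15, 1996) and when the DCP is delivered (Sep 21, 1996).

The sound mix is finished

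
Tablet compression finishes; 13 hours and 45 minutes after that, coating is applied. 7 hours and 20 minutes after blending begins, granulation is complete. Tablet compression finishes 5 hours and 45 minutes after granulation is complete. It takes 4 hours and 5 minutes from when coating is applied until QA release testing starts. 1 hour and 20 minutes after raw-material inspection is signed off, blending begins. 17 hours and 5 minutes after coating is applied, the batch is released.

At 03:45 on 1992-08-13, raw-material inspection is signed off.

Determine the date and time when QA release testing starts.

12:00 on 1992-08-14

Raw-material inspection is signed off: 03:45 Aug 13, 1992.
Blending begins: 03:45 Aug 13, 1992 + 1h20m = 05:05 Aug 13, 1992.
Granulation is complete: 05:05 Aug 13, 1992 + 7h20m = 12:25 Aug 13, 1992.
Tablet compression finishes: 12:25 Aug 13, 1992 + 5h45m = 18:10 Aug 13, 1992.
Coating is applied: 18:10 Aug 13, 1992 + 13h45m = 07:55 Aug 14, 1992.
QA release testing starts: 07:55 Aug 14, 1992 + 4h05m = 12:00 Aug 14, 1992.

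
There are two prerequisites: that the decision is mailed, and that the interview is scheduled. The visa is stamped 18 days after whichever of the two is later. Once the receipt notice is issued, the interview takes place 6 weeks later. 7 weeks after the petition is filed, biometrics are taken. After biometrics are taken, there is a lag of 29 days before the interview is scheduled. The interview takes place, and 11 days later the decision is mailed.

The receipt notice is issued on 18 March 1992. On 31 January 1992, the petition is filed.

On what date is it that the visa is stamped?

28 May 1992

The receipt notice is issued: Mar 18, 1992.
The interview takes place: Mar 18, 1992 + 6 weeks = Apr 29, 1992.
The decision is mailed: Apr 29, 1992 + 11 days = May 10, 1992.
The petition is filed: Jan 31, 1992.
Biometrics are taken: Jan 31, 1992 + 7 weeks = Mar 20, 1992.
The interview is scheduled: Mar 20, 1992 + 29 days = Apr 18, 1992.
Both prerequisites met — the decision is mailed (May 10, 1992), the interview is scheduled (Apr 18, 1992); the later is May 10, 1992.
The visa is stamped: May 10, 1992 + 18 days = May 28, 1992.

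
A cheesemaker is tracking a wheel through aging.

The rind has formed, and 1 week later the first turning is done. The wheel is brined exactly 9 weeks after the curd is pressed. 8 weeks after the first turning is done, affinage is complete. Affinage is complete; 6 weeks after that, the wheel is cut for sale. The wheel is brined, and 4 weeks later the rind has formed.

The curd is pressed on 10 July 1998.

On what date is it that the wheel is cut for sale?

The curd is pressed: Jul 10, 1998.
The wheel is brined: Jul 10, 1998 + 9 weeks = Sep 11, 1998.
The rind has formed: Sep 11, 1998 + 4 weeks = Oct 9, 1998.
The first turning is done: Oct 9, 1998 + 1 week = Oct 16, 1998.
Affinage is complete: Oct 16, 1998 + 8 weeks = Dec 11, 1998.
The wheel is cut for sale: Dec 11, 1998 + 6 weeks = Jan 22, 1999.

22 January 1999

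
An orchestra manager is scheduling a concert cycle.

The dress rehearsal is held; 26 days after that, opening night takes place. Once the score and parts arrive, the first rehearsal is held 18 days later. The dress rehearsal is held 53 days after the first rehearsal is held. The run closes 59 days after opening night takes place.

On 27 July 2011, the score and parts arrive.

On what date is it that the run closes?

The score and parts arrive: Jul 27, 2011.
The first rehearsal is held: Jul 27, 2011 + 18 days = Aug 14, 2011.
The dress rehearsal is held: Aug 14, 2011 + 53 days = Oct 6, 2011.
Opening night takes place: Oct 6, 2011 + 26 days = Nov 1, 2011.
The run closes: Nov 1, 2011 + 59 days = Dec 30, 2011.

30 December 2011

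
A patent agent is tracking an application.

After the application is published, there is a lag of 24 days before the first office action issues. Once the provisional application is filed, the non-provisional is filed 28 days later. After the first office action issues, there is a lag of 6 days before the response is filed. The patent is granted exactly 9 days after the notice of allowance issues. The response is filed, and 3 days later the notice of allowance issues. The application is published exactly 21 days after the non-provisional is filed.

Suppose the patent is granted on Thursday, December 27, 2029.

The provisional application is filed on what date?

Thursday, September 27, 2029

The patent is granted: Dec 27, 2029.
The notice of allowance issues: Dec 27, 2029 − 9 days = Dec 18, 2029.
The response is filed: Dec 18, 2029 − 3 days = Dec 15, 2029.
The first office action issues: Dec 15, 2029 − 6 days = Dec 9, 2029.
The application is published: Dec 9, 2029 − 24 days = Nov 15, 2029.
The non-provisional is filed: Nov 15, 2029 − 21 days = Oct 25, 2029.
The provisional application is filed: Oct 25, 2029 − 28 days = Sep 27, 2029.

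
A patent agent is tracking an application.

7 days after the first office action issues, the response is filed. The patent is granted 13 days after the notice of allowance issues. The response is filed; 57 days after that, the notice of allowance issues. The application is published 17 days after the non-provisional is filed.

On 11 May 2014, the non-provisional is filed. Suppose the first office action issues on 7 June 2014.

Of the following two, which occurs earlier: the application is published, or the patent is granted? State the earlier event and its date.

The application is published — 28 May 2014

The non-provisional is filed: May 11, 2014.
The application is published: May 11, 2014 + 17 days = May 28, 2014.
The first office action issues: Jun 7, 2014.
The response is filed: Jun 7, 2014 + 7 days = Jun 14, 2014.
The notice of allowance issues: Jun 14, 2014 + 57 days = Aug 10, 2014.
The patent is granted: Aug 10, 2014 + 13 days = Aug 23, 2014.
Comparing: the application is published on May 28, 2014 vs the patent is granted on Aug 23, 2014. Earlier: the application is published.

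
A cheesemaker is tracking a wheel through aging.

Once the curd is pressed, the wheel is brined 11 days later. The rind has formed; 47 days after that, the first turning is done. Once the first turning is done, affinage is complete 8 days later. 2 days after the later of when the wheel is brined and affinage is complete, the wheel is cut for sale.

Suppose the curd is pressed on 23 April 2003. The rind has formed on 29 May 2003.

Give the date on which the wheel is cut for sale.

25 July 2003

The curd is pressed: Apr 23, 2003.
The wheel is brined: Apr 23, 2003 + 11 days = May 4, 2003.
The rind has formed: May 29, 2003.
The first turning is done: May 29, 2003 + 47 days = Jul 15, 2003.
Affinage is complete: Jul 15, 2003 + 8 days = Jul 23, 2003.
Both prerequisites met — the wheel is brined (May 4, 2003), affinage is complete (Jul 23, 2003); the later is Jul 23, 2003.
The wheel is cut for sale: Jul 23, 2003 + 2 days = Jul 25, 2003.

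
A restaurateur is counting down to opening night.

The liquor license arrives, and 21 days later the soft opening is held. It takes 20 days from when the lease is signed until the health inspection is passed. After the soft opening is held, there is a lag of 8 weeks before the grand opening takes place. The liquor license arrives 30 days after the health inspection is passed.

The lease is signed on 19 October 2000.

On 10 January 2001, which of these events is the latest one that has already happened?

The soft opening is held

The lease is signed: Oct 19, 2000.
The health inspection is passed: Oct 19, 2000 + 20 days = Nov 8, 2000.
The liquor license arrives: Nov 8, 2000 + 30 days = Dec 8, 2000.
The soft opening is held: Dec 8, 2000 + 21 days = Dec 29, 2000.
The grand opening takes place: Dec 29, 2000 + 8 weeks = Feb 23, 2001.
Jan 10, 2001 falls between when the soft opening is held (Dec 29, 2000) and when the grand opening takes place (Feb 23, 2001).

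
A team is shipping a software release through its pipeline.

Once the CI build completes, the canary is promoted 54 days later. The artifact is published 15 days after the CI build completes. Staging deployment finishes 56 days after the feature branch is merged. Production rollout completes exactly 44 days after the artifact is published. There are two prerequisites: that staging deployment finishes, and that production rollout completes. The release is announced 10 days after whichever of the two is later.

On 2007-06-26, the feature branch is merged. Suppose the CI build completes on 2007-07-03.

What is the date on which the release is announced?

The feature branch is merged: Jun 26, 2007.
Staging deployment finishes: Jun 26, 2007 + 56 days = Aug 21, 2007.
The CI build completes: Jul 3, 2007.
The artifact is published: Jul 3, 2007 + 15 days = Jul 18, 2007.
Production rollout completes: Jul 18, 2007 + 44 days = Aug 31, 2007.
Both prerequisites met — staging deployment finishes (Aug 21, 2007), production rollout completes (Aug 31, 2007); the later is Aug 31, 2007.
The release is announced: Aug 31, 2007 + 10 days = Sep 10, 2007.

2007-09-10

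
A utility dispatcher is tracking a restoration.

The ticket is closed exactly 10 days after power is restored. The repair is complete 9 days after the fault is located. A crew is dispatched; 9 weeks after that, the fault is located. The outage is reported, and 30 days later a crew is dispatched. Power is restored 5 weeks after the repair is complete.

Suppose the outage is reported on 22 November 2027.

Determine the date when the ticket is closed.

The outage is reported: Nov 22, 2027.
A crew is dispatched: Nov 22, 2027 + 30 days = Dec 22, 2027.
The fault is located: Dec 22, 2027 + 9 weeks = Feb 23, 2028.
The repair is complete: Feb 23, 2028 + 9 days = Mar 3, 2028.
Power is restored: Mar 3, 2028 + 5 weeks = Apr 7, 2028.
The ticket is closed: Apr 7, 2028 + 10 days = Apr 17, 2028.

17 April 2028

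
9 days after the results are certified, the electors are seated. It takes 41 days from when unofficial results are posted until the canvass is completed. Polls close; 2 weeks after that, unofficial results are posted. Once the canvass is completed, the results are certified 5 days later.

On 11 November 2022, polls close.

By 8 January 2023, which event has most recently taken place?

Polls close: Nov 11, 2022.
Unofficial results are posted: Nov 11, 2022 + 2 weeks = Nov 25, 2022.
The canvass is completed: Nov 25, 2022 + 41 days = Jan 5, 2023.
The results are certified: Jan 5, 2023 + 5 days = Jan 10, 2023.
The electors are seated: Jan 10, 2023 + 9 days = Jan 19, 2023.
Jan 8, 2023 falls between when the canvass is completed (Jan 5, 2023) and when the results are certified (Jan 10, 2023).

The canvass is completed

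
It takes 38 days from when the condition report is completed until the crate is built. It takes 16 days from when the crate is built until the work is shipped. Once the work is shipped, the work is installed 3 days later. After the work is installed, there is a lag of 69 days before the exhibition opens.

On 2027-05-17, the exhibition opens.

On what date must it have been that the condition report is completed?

The exhibition opens: May 17, 2027.
The work is installed: May 17, 2027 − 69 days = Mar 9, 2027.
The work is shipped: Mar 9, 2027 − 3 days = Mar 6, 2027.
The crate is built: Mar 6, 2027 − 16 days = Feb 18, 2027.
The condition report is completed: Feb 18, 2027 − 38 days = Jan 11, 2027.

2027-01-11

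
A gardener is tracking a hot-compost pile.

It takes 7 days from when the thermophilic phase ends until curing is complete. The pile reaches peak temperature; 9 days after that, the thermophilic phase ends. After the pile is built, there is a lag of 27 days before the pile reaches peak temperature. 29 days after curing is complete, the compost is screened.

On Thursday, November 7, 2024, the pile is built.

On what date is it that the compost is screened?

The pile is built: Nov 7, 2024.
The pile reaches peak temperature: Nov 7, 2024 + 27 days = Dec 4, 2024.
The thermophilic phase ends: Dec 4, 2024 + 9 days = Dec 13, 2024.
Curing is complete: Dec 13, 2024 + 7 days = Dec 20, 2024.
The compost is screened: Dec 20, 2024 + 29 days = Jan 18, 2025.

Saturday, January 18, 2025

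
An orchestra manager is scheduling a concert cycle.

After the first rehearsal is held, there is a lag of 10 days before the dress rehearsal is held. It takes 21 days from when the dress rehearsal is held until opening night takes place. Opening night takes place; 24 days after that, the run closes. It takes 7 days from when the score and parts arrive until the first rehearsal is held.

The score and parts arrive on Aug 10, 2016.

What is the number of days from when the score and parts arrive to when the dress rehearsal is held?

Causal path: the score and parts arrive → the first rehearsal is held → the dress rehearsal is held.
Total delay along the path: 7 + 10 = 17 days.

17 days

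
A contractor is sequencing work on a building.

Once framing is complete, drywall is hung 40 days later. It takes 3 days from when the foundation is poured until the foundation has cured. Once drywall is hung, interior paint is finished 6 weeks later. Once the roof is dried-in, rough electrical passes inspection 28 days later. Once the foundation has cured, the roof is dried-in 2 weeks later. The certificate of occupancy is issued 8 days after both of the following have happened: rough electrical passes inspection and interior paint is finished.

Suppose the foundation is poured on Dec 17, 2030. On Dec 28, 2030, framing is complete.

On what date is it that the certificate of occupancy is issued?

The foundation is poured: Dec 17, 2030.
The foundation has cured: Dec 17, 2030 + 3 days = Dec 20, 2030.
The roof is dried-in: Dec 20, 2030 + 2 weeks = Jan 3, 2031.
Rough electrical passes inspection: Jan 3, 2031 + 28 days = Jan 31, 2031.
Framing is complete: Dec 28, 2030.
Drywall is hung: Dec 28, 2030 + 40 days = Feb 6, 2031.
Interior paint is finished: Feb 6, 2031 + 6 weeks = Mar 20, 2031.
Both prerequisites met — rough electrical passes inspection (Jan 31, 2031), interior paint is finished (Mar 20, 2031); the later is Mar 20, 2031.
The certificate of occupancy is issued: Mar 20, 2031 + 8 days = Mar 28, 2031.

Mar 28, 2031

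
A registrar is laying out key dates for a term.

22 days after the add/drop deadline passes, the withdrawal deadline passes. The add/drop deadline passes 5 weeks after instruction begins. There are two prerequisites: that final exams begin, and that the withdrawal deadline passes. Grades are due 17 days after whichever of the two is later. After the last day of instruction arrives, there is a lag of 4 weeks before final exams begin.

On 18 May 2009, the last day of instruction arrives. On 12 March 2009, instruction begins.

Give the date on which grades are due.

The last day of instruction arrives: May 18, 2009.
Final exams begin: May 18, 2009 + 4 weeks = Jun 15, 2009.
Instruction begins: Mar 12, 2009.
The add/drop deadline passes: Mar 12, 2009 + 5 weeks = Apr 16, 2009.
The withdrawal deadline passes: Apr 16, 2009 + 22 days = May 8, 2009.
Both prerequisites met — final exams begin (Jun 15, 2009), the withdrawal deadline passes (May 8, 2009); the later is Jun 15, 2009.
Grades are due: Jun 15, 2009 + 17 days = Jul 2, 2009.

2 July 2009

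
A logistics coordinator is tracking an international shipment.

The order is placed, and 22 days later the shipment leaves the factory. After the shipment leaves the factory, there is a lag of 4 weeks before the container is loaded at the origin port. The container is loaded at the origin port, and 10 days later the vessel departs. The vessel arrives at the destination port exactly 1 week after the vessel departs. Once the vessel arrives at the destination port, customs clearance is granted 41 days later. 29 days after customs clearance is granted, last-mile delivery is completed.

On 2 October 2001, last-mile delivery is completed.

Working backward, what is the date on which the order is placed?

Last-mile delivery is completed: Oct 2, 2001.
Customs clearance is granted: Oct 2, 2001 − 29 days = Sep 3, 2001.
The vessel arrives at the destination port: Sep 3, 2001 − 41 days = Jul 24, 2001.
The vessel departs: Jul 24, 2001 − 1 week = Jul 17, 2001.
The container is loaded at the origin port: Jul 17, 2001 − 10 days = Jul 7, 2001.
The shipment leaves the factory: Jul 7, 2001 − 4 weeks = Jun 9, 2001.
The order is placed: Jun 9, 2001 − 22 days = May 18, 2001.

18 May 2001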